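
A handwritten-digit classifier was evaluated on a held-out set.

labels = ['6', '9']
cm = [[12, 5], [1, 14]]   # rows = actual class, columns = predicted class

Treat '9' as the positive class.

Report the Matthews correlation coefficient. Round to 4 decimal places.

MCC = (TP·TN − FP·FN) / √((TP+FP)(TP+FN)(TN+FP)(TN+FN))
Numerator = 14·12 − 5·1 = 163
Denominator = √(19·15·17·13) = √62985 = 250.9681
MCC = 163 / 250.9681 = 0.6495

0.6495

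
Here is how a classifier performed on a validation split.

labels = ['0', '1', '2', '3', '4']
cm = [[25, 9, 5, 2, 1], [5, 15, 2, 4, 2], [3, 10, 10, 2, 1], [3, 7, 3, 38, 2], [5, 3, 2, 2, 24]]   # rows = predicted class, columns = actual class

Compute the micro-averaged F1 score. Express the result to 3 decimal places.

Micro-averaging pools counts across classes: ΣTP=112, ΣFP=73, ΣFN=73.
Micro-F1 score = 2·TP/(2·TP+FP+FN) on pooled counts = 0.605 (equals overall accuracy in single-label multiclass).

0.605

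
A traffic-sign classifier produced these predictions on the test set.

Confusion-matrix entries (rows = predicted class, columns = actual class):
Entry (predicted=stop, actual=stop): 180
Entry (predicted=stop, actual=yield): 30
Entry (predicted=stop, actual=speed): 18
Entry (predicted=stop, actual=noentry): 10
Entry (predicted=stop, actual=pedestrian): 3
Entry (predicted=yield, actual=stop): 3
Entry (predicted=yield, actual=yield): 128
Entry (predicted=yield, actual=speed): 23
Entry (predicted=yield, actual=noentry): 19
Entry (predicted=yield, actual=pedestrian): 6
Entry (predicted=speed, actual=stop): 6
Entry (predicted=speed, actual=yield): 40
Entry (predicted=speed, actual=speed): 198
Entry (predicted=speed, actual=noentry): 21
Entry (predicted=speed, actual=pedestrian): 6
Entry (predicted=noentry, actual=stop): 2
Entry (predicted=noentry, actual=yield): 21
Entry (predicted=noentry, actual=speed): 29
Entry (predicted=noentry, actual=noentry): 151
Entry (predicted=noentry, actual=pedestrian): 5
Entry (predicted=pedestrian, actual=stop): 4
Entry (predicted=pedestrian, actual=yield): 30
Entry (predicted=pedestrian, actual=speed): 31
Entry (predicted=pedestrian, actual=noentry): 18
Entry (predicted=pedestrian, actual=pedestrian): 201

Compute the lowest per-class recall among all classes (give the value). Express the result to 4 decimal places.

0.5141

Per-class recall (TP/(TP+FN)):
  stop: TP=180, FN=3+6+2+4=15 → 180/195 = 0.92308
  yield: TP=128, FN=30+40+21+30=121 → 128/249 = 0.51406
  speed: TP=198, FN=18+23+29+31=101 → 198/299 = 0.66221
  noentry: TP=151, FN=10+19+21+18=68 → 151/219 = 0.68950
  pedestrian: TP=201, FN=3+6+6+5=20 → 201/221 = 0.90950
Lowest is class 'yield' with recall = 0.5141.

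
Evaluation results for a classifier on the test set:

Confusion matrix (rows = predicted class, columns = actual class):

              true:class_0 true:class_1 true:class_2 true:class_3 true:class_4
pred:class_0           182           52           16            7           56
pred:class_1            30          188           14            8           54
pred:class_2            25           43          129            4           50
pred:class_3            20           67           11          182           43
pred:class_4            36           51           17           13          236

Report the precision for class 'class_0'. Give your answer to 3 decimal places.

0.581

Treat 'class_0' as positive and all other classes as negative.
precision = TP/(TP+FP).
class_0: TP=182, FP=52+16+7+56=131 → 182/313 = 0.5815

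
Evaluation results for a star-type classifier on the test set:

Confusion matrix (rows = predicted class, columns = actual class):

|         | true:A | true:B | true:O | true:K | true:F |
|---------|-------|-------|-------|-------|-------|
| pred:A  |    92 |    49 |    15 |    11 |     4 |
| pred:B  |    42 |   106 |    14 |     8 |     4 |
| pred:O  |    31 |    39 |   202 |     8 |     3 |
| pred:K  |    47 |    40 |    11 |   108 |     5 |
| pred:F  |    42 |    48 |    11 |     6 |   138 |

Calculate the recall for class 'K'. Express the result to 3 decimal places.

One-vs-rest for 'K': TP = diagonal; FP = other classes predicted 'K'; FN = 'K' predicted as other.
recall = TP/(TP+FN).
K: TP=108, FN=11+8+8+6=33 → 108/141 = 0.7660

0.766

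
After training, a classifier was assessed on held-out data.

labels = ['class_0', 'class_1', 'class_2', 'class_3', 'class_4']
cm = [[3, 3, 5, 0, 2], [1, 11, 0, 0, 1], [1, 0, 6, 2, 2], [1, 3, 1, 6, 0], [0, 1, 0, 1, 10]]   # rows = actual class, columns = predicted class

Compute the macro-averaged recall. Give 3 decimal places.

0.600

Per-class recall (TP/(TP+FN)):
  class_0: TP=3, FN=3+5+0+2=10 → 3/13 = 0.2308
  class_1: TP=11, FN=1+0+0+1=2 → 11/13 = 0.8462
  class_2: TP=6, FN=1+0+2+2=5 → 6/11 = 0.5455
  class_3: TP=6, FN=1+3+1+0=5 → 6/11 = 0.5455
  class_4: TP=10, FN=0+1+0+1=2 → 10/12 = 0.8333
Macro-recall = mean = (0.2308 + 0.8462 + 0.5455 + 0.5455 + 0.8333) / 5 = 0.600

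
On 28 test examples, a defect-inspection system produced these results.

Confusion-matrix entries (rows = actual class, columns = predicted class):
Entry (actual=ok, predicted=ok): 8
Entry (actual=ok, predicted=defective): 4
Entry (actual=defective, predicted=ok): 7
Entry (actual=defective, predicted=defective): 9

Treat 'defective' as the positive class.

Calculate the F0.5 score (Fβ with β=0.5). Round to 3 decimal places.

0.662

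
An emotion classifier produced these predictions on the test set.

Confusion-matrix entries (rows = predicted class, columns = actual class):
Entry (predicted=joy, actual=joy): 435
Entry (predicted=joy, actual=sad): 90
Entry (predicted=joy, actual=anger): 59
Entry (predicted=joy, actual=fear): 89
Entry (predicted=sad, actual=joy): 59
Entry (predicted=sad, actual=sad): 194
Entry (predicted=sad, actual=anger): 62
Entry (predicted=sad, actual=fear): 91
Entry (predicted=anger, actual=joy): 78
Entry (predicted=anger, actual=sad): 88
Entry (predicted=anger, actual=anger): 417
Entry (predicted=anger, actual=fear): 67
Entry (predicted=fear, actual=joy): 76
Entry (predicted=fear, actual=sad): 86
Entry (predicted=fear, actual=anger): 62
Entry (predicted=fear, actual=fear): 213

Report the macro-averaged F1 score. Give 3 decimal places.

Per-class F1 score (2·TP/(2·TP+FP+FN)):
  joy: TP=435, FP=90+59+89=238, FN=59+78+76=213 → 870/1321 = 0.6586
  sad: TP=194, FP=59+62+91=212, FN=90+88+86=264 → 388/864 = 0.4491
  anger: TP=417, FP=78+88+67=233, FN=59+62+62=183 → 834/1250 = 0.6672
  fear: TP=213, FP=76+86+62=224, FN=89+91+67=247 → 426/897 = 0.4749
Macro-F1 score = mean = (0.6586 + 0.4491 + 0.6672 + 0.4749) / 4 = 0.562

0.562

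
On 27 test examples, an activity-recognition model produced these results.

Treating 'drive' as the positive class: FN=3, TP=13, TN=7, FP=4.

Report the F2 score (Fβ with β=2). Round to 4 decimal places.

Fβ = (1+β²)·TP / ((1+β²)·TP + β²·FN + FP), with β²=4
= 5·13 / (5·13 + 4·3 + 4) = 0.8025

0.8025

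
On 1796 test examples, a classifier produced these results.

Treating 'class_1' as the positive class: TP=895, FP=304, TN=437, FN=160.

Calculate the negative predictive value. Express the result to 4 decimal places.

NPV = TN/(TN+FN) = 437/(437+160) = 0.7320

0.7320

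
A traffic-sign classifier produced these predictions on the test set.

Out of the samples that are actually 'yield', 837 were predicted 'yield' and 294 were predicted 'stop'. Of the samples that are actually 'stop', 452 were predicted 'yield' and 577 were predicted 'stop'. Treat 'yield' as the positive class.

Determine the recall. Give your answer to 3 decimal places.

0.740

Recall = TP/(TP+FN) = 837/(837+294) = 837/1131 = 0.740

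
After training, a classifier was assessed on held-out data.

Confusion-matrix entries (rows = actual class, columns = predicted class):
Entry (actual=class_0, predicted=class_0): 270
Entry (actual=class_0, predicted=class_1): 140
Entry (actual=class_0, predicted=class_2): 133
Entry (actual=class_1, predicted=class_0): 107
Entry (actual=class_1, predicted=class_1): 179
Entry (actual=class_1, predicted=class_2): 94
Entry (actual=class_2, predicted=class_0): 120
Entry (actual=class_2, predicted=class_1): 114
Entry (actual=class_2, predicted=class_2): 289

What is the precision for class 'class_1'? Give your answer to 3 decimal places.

Take TP from the diagonal, FP from the rest of the 'class_1' prediction marginal, FN from the rest of the 'class_1' actual marginal.
precision = TP/(TP+FP).
class_1: TP=179, FP=140+114=254 → 179/433 = 0.4134

0.413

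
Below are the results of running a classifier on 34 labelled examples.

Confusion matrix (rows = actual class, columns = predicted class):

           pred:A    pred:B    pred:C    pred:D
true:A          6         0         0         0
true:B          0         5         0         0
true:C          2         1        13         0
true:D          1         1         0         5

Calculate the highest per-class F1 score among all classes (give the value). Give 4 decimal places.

0.8966

Per-class F1 score (2·TP/(2·TP+FP+FN)):
  A: TP=6, FP=0+2+1=3, FN=0+0+0=0 → 12/15 = 0.80000
  B: TP=5, FP=0+1+1=2, FN=0+0+0=0 → 10/12 = 0.83333
  C: TP=13, FP=0+0+0=0, FN=2+1+0=3 → 26/29 = 0.89655
  D: TP=5, FP=0+0+0=0, FN=1+1+0=2 → 10/12 = 0.83333
Highest is class 'C' with F1 score = 0.8966.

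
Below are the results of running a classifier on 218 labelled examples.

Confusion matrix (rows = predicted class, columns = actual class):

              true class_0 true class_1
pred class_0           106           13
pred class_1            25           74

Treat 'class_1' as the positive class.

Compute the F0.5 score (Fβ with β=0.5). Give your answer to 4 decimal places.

0.7660

Fβ = (1+β²)·TP / ((1+β²)·TP + β²·FN + FP), with β²=1/4
= 1.25·74 / (1.25·74 + 0.25·13 + 25) = 0.7660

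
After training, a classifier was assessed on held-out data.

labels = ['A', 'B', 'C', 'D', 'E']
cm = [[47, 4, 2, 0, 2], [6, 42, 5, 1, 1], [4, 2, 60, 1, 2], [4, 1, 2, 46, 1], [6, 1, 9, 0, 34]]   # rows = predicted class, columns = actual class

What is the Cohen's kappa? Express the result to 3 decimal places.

Observed agreement pₒ = trace/N = 229/283 = 0.8092
Expected agreement pₑ = Σ (rowᵢ·colᵢ)/N² = (67·55 + 50·55 + 78·69 + 48·54 + 40·50)/283² = 0.2049
κ = (pₒ − pₑ)/(1 − pₑ) = (0.8092 − 0.2049)/(1 − 0.2049) = 0.760

0.760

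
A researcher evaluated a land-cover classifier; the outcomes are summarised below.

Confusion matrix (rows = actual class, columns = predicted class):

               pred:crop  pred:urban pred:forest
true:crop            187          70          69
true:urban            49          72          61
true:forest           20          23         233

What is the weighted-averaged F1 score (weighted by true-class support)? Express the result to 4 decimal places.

0.6203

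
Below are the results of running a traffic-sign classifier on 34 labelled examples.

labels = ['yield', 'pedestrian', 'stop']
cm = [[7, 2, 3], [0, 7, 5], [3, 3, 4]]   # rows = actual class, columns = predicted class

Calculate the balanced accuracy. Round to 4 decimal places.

Balanced accuracy = mean of per-class recall.
  yield: recall = 7/12 = 0.58333
  pedestrian: recall = 7/12 = 0.58333
  stop: recall = 4/10 = 0.40000
Mean = (0.58333 + 0.58333 + 0.40000) / 3 = 0.5222

0.5222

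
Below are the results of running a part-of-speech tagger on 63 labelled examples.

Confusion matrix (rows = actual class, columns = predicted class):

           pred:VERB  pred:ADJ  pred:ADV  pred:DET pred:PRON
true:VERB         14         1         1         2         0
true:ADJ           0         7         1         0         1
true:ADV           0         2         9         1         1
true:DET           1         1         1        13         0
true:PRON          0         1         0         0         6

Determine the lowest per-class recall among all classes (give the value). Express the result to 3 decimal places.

Per-class recall (TP/(TP+FN)):
  VERB: TP=14, FN=1+1+2+0=4 → 14/18 = 0.7778
  ADJ: TP=7, FN=0+1+0+1=2 → 7/9 = 0.7778
  ADV: TP=9, FN=0+2+1+1=4 → 9/13 = 0.6923
  DET: TP=13, FN=1+1+1+0=3 → 13/16 = 0.8125
  PRON: TP=6, FN=0+1+0+0=1 → 6/7 = 0.8571
Lowest is class 'ADV' with recall = 0.692.

0.692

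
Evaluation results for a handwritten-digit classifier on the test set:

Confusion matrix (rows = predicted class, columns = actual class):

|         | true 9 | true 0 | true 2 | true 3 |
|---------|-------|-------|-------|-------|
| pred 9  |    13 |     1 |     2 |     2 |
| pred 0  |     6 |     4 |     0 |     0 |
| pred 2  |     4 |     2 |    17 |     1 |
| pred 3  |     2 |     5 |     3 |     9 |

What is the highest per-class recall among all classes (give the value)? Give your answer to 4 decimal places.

0.7727

Per-class recall (TP/(TP+FN)):
  9: TP=13, FN=6+4+2=12 → 13/25 = 0.52000
  0: TP=4, FN=1+2+5=8 → 4/12 = 0.33333
  2: TP=17, FN=2+0+3=5 → 17/22 = 0.77273
  3: TP=9, FN=2+0+1=3 → 9/12 = 0.75000
Highest is class '2' with recall = 0.7727.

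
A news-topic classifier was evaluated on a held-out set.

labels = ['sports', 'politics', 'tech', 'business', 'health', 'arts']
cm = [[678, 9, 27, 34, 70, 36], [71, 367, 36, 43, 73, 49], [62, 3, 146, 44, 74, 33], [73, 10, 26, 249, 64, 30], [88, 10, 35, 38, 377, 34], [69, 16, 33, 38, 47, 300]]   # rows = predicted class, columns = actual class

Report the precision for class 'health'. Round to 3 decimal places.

One-vs-rest for 'health': TP = diagonal; FP = other classes predicted 'health'; FN = 'health' predicted as other.
precision = TP/(TP+FP).
health: TP=377, FP=88+10+35+38+34=205 → 377/582 = 0.6478

0.648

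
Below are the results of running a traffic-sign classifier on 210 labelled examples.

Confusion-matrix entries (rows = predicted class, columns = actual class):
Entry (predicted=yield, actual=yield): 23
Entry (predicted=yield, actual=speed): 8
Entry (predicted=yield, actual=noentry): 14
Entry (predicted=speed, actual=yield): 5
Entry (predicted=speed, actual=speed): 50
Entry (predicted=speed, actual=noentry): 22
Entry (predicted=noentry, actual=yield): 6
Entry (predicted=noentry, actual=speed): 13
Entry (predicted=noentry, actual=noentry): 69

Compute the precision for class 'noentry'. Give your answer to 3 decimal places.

0.784

Treat 'noentry' as positive and all other classes as negative.
precision = TP/(TP+FP).
noentry: TP=69, FP=6+13=19 → 69/88 = 0.7841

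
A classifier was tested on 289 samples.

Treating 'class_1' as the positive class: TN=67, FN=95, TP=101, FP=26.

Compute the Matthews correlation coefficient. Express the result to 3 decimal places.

0.222

MCC = (TP·TN − FP·FN) / √((TP+FP)(TP+FN)(TN+FP)(TN+FN))
Numerator = 101·67 − 26·95 = 4297
Denominator = √(127·196·93·162) = √375022872 = 19365.5073
MCC = 4297 / 19365.5073 = 0.222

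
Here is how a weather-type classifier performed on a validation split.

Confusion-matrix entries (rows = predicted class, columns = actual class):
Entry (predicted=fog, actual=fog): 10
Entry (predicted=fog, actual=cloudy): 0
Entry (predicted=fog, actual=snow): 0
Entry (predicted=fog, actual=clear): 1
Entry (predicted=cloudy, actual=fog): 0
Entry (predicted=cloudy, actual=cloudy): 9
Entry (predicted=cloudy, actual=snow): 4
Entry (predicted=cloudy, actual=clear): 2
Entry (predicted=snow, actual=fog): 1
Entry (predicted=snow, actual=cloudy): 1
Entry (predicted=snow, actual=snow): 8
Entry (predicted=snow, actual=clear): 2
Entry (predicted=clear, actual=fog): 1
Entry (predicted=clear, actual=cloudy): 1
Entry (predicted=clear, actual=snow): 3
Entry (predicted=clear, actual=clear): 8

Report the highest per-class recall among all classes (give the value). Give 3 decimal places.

Per-class recall (TP/(TP+FN)):
  fog: TP=10, FN=0+1+1=2 → 10/12 = 0.8333
  cloudy: TP=9, FN=0+1+1=2 → 9/11 = 0.8182
  snow: TP=8, FN=0+4+3=7 → 8/15 = 0.5333
  clear: TP=8, FN=1+2+2=5 → 8/13 = 0.6154
Highest is class 'fog' with recall = 0.833.

0.833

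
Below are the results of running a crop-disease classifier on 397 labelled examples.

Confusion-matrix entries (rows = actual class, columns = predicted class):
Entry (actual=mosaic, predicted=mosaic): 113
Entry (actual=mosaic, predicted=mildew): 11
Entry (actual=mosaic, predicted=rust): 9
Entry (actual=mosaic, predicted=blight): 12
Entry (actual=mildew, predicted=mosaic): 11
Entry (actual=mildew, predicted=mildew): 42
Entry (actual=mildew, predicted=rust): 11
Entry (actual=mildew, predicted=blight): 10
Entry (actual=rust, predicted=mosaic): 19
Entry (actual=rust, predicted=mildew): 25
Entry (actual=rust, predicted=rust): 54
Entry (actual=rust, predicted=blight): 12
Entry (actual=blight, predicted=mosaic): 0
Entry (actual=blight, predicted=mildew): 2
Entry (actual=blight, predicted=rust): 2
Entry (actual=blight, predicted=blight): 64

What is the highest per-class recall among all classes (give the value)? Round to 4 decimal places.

0.9412

Per-class recall (TP/(TP+FN)):
  mosaic: TP=113, FN=11+9+12=32 → 113/145 = 0.77931
  mildew: TP=42, FN=11+11+10=32 → 42/74 = 0.56757
  rust: TP=54, FN=19+25+12=56 → 54/110 = 0.49091
  blight: TP=64, FN=0+2+2=4 → 64/68 = 0.94118
Highest is class 'blight' with recall = 0.9412.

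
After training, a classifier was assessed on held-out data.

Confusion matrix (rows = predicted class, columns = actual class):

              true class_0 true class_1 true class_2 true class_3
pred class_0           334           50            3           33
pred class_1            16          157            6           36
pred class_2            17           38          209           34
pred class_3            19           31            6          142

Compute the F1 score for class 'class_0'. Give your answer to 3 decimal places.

0.829

F1 score = 2·TP/(2·TP+FP+FN).
class_0: TP=334, FP=50+3+33=86, FN=16+17+19=52 → 668/806 = 0.8288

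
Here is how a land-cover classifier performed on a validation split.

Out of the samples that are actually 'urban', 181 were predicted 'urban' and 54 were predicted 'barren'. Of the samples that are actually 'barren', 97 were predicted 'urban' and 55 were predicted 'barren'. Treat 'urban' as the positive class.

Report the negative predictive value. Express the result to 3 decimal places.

0.505

NPV = TN/(TN+FN) = 55/(55+54) = 0.505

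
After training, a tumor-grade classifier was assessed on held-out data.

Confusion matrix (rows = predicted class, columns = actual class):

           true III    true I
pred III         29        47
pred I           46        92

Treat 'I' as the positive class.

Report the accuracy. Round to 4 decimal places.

0.5654

Accuracy = (TP+TN)/N = (92+29)/214 = 0.5654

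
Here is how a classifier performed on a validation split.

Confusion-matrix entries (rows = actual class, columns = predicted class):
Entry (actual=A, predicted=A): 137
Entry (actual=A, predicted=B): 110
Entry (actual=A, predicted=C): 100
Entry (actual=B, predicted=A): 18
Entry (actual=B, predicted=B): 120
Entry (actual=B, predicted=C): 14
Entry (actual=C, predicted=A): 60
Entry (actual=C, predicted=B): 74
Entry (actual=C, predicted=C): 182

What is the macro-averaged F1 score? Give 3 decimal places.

0.536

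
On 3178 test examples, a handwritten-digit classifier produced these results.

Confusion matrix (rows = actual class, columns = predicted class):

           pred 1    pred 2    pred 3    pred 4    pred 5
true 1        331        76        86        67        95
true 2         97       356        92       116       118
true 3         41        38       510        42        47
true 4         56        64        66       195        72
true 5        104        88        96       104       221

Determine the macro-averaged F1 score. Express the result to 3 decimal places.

Per-class F1 score (2·TP/(2·TP+FP+FN)):
  1: TP=331, FP=97+41+56+104=298, FN=76+86+67+95=324 → 662/1284 = 0.5156
  2: TP=356, FP=76+38+64+88=266, FN=97+92+116+118=423 → 712/1401 = 0.5082
  3: TP=510, FP=86+92+66+96=340, FN=41+38+42+47=168 → 1020/1528 = 0.6675
  4: TP=195, FP=67+116+42+104=329, FN=56+64+66+72=258 → 390/977 = 0.3992
  5: TP=221, FP=95+118+47+72=332, FN=104+88+96+104=392 → 442/1166 = 0.3791
Macro-F1 score = mean = (0.5156 + 0.5082 + 0.6675 + 0.3992 + 0.3791) / 5 = 0.494

0.494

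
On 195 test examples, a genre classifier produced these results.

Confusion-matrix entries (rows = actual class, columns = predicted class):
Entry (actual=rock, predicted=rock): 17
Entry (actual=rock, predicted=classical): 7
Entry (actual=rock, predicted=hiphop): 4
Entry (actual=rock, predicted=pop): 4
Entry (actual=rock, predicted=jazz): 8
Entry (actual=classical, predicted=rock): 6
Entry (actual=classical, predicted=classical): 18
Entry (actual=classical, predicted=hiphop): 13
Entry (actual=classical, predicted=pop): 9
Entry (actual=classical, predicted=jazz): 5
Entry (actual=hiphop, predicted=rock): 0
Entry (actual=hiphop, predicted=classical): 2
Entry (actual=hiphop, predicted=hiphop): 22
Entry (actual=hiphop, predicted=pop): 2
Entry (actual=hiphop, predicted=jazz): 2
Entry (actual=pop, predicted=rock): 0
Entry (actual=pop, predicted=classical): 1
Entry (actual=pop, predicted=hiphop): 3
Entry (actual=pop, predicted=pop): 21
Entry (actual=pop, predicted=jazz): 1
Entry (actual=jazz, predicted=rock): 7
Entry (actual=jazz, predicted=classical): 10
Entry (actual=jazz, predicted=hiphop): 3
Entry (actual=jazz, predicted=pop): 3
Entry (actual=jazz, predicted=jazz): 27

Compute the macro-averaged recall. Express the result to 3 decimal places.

Per-class recall (TP/(TP+FN)):
  rock: TP=17, FN=7+4+4+8=23 → 17/40 = 0.4250
  classical: TP=18, FN=6+13+9+5=33 → 18/51 = 0.3529
  hiphop: TP=22, FN=0+2+2+2=6 → 22/28 = 0.7857
  pop: TP=21, FN=0+1+3+1=5 → 21/26 = 0.8077
  jazz: TP=27, FN=7+10+3+3=23 → 27/50 = 0.5400
Macro-recall = mean = (0.4250 + 0.3529 + 0.7857 + 0.8077 + 0.5400) / 5 = 0.582

0.582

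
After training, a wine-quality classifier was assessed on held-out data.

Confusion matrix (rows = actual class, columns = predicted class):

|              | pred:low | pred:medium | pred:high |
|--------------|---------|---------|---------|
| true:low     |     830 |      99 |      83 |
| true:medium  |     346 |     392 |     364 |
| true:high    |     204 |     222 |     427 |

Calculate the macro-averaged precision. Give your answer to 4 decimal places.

Per-class precision (TP/(TP+FP)):
  low: TP=830, FP=346+204=550 → 830/1380 = 0.60145
  medium: TP=392, FP=99+222=321 → 392/713 = 0.54979
  high: TP=427, FP=83+364=447 → 427/874 = 0.48856
Macro-precision = mean = (0.60145 + 0.54979 + 0.48856) / 3 = 0.5466

0.5466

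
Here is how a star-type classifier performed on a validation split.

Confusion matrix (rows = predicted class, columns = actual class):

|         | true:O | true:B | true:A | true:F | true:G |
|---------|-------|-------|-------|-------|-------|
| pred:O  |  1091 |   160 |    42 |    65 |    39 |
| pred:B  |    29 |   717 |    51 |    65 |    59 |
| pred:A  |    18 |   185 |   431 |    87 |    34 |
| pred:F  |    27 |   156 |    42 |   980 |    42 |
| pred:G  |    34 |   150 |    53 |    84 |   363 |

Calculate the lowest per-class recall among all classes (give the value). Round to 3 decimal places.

0.524

Per-class recall (TP/(TP+FN)):
  O: TP=1091, FN=29+18+27+34=108 → 1091/1199 = 0.9099
  B: TP=717, FN=160+185+156+150=651 → 717/1368 = 0.5241
  A: TP=431, FN=42+51+42+53=188 → 431/619 = 0.6963
  F: TP=980, FN=65+65+87+84=301 → 980/1281 = 0.7650
  G: TP=363, FN=39+59+34+42=174 → 363/537 = 0.6760
Lowest is class 'B' with recall = 0.524.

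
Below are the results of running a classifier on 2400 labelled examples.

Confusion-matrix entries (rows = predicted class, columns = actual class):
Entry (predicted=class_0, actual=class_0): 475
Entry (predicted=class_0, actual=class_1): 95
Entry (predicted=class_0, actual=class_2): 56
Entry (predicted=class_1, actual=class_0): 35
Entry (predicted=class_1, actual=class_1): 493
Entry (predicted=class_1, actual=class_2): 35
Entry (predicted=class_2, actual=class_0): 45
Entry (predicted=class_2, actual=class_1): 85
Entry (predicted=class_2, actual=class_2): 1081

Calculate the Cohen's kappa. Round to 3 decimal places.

Observed agreement pₒ = trace/N = 2049/2400 = 0.8538
Expected agreement pₑ = Σ (rowᵢ·colᵢ)/N² = (555·626 + 673·563 + 1172·1211)/2400² = 0.3725
κ = (pₒ − pₑ)/(1 − pₑ) = (0.8538 − 0.3725)/(1 − 0.3725) = 0.767

0.767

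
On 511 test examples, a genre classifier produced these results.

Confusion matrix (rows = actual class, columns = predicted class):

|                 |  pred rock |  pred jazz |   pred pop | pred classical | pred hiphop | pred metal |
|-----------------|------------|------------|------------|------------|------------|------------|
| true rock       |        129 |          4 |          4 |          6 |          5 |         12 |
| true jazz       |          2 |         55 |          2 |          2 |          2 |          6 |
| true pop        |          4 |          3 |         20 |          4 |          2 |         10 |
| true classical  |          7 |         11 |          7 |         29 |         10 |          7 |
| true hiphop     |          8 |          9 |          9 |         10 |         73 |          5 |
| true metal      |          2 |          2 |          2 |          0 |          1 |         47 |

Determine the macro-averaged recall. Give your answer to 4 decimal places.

0.6646

Per-class recall (TP/(TP+FN)):
  rock: TP=129, FN=4+4+6+5+12=31 → 129/160 = 0.80625
  jazz: TP=55, FN=2+2+2+2+6=14 → 55/69 = 0.79710
  pop: TP=20, FN=4+3+4+2+10=23 → 20/43 = 0.46512
  classical: TP=29, FN=7+11+7+10+7=42 → 29/71 = 0.40845
  hiphop: TP=73, FN=8+9+9+10+5=41 → 73/114 = 0.64035
  metal: TP=47, FN=2+2+2+0+1=7 → 47/54 = 0.87037
Macro-recall = mean = (0.80625 + 0.79710 + 0.46512 + 0.40845 + 0.64035 + 0.87037) / 6 = 0.6646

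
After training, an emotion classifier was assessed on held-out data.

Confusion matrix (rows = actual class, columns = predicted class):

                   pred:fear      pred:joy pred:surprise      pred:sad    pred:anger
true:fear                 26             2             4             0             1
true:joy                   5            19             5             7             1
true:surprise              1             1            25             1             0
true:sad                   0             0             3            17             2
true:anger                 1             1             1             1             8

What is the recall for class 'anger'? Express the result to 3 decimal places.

0.667

Treat 'anger' as positive and all other classes as negative.
recall = TP/(TP+FN).
anger: TP=8, FN=1+1+1+1=4 → 8/12 = 0.6667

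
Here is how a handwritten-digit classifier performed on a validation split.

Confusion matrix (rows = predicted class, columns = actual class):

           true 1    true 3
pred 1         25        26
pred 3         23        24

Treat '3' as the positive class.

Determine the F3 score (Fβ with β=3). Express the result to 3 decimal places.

0.483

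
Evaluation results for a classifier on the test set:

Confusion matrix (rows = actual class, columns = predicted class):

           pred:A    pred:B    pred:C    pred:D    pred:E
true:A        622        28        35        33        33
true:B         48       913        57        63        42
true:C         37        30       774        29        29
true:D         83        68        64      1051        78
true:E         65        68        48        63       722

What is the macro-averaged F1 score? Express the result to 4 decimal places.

0.8008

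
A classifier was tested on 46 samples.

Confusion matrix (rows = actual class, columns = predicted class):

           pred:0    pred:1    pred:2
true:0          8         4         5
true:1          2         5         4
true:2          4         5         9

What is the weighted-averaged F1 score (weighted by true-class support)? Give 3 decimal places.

0.482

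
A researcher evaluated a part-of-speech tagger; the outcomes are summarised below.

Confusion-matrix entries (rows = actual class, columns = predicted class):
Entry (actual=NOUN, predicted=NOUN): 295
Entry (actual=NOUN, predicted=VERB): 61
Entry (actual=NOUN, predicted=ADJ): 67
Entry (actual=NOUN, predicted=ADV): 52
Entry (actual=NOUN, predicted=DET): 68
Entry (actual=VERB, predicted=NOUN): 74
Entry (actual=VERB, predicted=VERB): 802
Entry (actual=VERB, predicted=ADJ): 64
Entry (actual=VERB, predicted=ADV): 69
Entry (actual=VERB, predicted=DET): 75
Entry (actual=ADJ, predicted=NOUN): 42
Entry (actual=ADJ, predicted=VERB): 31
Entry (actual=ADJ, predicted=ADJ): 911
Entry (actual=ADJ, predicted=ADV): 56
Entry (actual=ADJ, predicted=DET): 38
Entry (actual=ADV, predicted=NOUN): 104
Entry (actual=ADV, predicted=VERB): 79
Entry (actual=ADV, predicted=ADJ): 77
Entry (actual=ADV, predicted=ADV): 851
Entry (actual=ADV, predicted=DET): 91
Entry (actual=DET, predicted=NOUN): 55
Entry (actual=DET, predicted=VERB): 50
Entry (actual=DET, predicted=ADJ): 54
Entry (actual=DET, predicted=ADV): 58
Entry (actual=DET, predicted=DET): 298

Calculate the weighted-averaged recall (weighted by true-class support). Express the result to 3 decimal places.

0.714

Per-class recall (TP/(TP+FN)):
  NOUN: TP=295, FN=61+67+52+68=248 → 295/543 = 0.5433
  VERB: TP=802, FN=74+64+69+75=282 → 802/1084 = 0.7399
  ADJ: TP=911, FN=42+31+56+38=167 → 911/1078 = 0.8451
  ADV: TP=851, FN=104+79+77+91=351 → 851/1202 = 0.7080
  DET: TP=298, FN=55+50+54+58=217 → 298/515 = 0.5786
Weighted-recall = Σ (supportᵢ/N)·recallᵢ with N=4422: (543/4422)·0.5433 + (1084/4422)·0.7399 + (1078/4422)·0.8451 + (1202/4422)·0.7080 + (515/4422)·0.5786 = 0.714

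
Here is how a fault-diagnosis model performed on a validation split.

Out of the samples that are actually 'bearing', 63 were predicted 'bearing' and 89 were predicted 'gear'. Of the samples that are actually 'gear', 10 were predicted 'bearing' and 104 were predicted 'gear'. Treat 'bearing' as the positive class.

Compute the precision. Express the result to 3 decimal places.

Precision = TP/(TP+FP) = 63/(63+10) = 63/73 = 0.863

0.863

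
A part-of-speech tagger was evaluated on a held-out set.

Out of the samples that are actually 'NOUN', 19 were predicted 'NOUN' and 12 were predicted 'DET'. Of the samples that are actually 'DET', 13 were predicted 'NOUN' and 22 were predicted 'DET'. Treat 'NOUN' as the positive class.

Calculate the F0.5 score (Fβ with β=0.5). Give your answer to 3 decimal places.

0.597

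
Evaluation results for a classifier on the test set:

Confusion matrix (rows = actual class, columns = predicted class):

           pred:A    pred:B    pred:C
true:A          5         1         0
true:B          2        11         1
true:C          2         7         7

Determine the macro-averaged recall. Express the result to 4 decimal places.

0.6855

Per-class recall (TP/(TP+FN)):
  A: TP=5, FN=1+0=1 → 5/6 = 0.83333
  B: TP=11, FN=2+1=3 → 11/14 = 0.78571
  C: TP=7, FN=2+7=9 → 7/16 = 0.43750
Macro-recall = mean = (0.83333 + 0.78571 + 0.43750) / 3 = 0.6855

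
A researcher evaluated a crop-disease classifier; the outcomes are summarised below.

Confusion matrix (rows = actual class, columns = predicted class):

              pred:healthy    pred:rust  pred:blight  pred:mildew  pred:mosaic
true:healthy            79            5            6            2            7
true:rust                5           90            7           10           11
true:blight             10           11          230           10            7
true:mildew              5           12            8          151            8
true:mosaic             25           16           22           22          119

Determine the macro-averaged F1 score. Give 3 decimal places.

0.745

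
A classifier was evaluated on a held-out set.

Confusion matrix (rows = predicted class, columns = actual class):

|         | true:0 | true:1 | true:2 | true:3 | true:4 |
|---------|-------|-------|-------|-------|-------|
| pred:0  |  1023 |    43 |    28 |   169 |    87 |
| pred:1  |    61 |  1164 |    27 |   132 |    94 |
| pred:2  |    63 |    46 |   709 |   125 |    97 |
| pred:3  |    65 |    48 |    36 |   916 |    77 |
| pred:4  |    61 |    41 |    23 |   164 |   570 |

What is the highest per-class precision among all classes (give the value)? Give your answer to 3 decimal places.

Per-class precision (TP/(TP+FP)):
  0: TP=1023, FP=43+28+169+87=327 → 1023/1350 = 0.7578
  1: TP=1164, FP=61+27+132+94=314 → 1164/1478 = 0.7876
  2: TP=709, FP=63+46+125+97=331 → 709/1040 = 0.6817
  3: TP=916, FP=65+48+36+77=226 → 916/1142 = 0.8021
  4: TP=570, FP=61+41+23+164=289 → 570/859 = 0.6636
Highest is class '3' with precision = 0.802.

0.802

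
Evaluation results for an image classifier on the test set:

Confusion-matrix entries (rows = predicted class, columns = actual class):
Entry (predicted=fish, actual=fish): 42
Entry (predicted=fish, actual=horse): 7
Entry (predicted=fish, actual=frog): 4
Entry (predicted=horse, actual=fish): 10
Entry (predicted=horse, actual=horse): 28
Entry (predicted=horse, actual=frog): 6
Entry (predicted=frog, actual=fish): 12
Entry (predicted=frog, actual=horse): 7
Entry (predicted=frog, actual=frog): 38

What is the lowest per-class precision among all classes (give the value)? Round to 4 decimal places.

0.6364

Per-class precision (TP/(TP+FP)):
  fish: TP=42, FP=7+4=11 → 42/53 = 0.79245
  horse: TP=28, FP=10+6=16 → 28/44 = 0.63636
  frog: TP=38, FP=12+7=19 → 38/57 = 0.66667
Lowest is class 'horse' with precision = 0.6364.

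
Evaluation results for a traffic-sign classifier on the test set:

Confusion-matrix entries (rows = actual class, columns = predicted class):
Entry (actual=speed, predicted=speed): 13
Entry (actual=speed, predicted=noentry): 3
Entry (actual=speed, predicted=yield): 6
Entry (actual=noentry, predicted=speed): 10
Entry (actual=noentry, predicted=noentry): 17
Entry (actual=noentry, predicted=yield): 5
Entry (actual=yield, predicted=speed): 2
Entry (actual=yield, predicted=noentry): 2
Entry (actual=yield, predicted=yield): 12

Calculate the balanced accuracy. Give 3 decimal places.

0.624

Balanced accuracy = mean of per-class recall.
  speed: recall = 13/22 = 0.5909
  noentry: recall = 17/32 = 0.5313
  yield: recall = 12/16 = 0.7500
Mean = (0.5909 + 0.5313 + 0.7500) / 3 = 0.624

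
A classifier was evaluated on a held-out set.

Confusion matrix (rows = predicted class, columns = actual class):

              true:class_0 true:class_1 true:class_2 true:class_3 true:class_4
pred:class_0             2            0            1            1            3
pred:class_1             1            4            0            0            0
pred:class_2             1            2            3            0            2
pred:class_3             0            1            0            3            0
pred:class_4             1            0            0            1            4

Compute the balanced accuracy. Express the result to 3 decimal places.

0.553

Balanced accuracy = mean of per-class recall.
  class_0: recall = 2/5 = 0.4000
  class_1: recall = 4/7 = 0.5714
  class_2: recall = 3/4 = 0.7500
  class_3: recall = 3/5 = 0.6000
  class_4: recall = 4/9 = 0.4444
Mean = (0.4000 + 0.5714 + 0.7500 + 0.6000 + 0.4444) / 5 = 0.553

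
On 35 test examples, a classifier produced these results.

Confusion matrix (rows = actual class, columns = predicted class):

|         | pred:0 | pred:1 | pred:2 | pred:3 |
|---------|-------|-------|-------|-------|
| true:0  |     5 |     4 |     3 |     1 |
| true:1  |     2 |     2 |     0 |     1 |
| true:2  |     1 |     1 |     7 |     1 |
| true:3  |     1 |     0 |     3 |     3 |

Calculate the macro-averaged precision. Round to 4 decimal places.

0.4699

Per-class precision (TP/(TP+FP)):
  0: TP=5, FP=2+1+1=4 → 5/9 = 0.55556
  1: TP=2, FP=4+1+0=5 → 2/7 = 0.28571
  2: TP=7, FP=3+0+3=6 → 7/13 = 0.53846
  3: TP=3, FP=1+1+1=3 → 3/6 = 0.50000
Macro-precision = mean = (0.55556 + 0.28571 + 0.53846 + 0.50000) / 4 = 0.4699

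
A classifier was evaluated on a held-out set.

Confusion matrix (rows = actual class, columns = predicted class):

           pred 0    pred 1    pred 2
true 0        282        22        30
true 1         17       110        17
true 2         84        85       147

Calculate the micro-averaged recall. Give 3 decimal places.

0.679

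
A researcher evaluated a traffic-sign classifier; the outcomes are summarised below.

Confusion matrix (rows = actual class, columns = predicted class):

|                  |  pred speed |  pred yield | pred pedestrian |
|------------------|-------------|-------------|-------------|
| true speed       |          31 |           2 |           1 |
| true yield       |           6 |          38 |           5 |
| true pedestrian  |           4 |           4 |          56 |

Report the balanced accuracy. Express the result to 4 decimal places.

Balanced accuracy = mean of per-class recall.
  speed: recall = 31/34 = 0.91176
  yield: recall = 38/49 = 0.77551
  pedestrian: recall = 56/64 = 0.87500
Mean = (0.91176 + 0.77551 + 0.87500) / 3 = 0.8541

0.8541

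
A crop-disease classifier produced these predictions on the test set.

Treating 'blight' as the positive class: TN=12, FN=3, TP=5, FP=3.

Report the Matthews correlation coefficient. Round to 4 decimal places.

MCC = (TP·TN − FP·FN) / √((TP+FP)(TP+FN)(TN+FP)(TN+FN))
Numerator = 5·12 − 3·3 = 51
Denominator = √(8·8·15·15) = √14400 = 120.0000
MCC = 51 / 120.0000 = 0.4250

0.4250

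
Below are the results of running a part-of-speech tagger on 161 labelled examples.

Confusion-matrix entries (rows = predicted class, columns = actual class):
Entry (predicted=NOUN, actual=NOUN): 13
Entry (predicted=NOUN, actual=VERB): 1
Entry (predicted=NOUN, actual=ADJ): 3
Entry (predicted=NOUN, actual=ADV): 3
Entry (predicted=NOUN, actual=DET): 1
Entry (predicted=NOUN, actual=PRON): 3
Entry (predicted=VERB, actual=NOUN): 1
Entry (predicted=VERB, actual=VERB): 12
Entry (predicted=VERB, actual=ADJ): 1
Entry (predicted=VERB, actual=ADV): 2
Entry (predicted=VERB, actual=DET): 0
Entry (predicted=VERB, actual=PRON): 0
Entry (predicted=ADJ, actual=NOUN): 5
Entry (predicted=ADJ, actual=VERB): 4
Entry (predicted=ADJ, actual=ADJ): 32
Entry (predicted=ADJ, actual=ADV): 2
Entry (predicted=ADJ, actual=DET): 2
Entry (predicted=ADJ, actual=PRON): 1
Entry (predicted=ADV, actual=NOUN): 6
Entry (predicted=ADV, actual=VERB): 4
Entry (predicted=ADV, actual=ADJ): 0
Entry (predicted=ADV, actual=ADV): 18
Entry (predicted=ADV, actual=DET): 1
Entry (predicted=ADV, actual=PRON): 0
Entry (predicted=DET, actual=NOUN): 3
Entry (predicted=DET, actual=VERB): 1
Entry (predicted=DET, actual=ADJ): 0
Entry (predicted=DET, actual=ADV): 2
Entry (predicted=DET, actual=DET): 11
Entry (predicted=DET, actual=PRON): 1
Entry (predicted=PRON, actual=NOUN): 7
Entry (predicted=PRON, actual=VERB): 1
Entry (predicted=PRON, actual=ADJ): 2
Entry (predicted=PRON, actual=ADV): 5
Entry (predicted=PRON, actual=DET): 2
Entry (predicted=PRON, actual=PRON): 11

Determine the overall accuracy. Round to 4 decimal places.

0.6025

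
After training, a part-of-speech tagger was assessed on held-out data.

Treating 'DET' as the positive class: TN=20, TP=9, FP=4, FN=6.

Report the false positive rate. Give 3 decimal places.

FPR = FP/(FP+TN) = 4/(4+20) = 0.167

0.167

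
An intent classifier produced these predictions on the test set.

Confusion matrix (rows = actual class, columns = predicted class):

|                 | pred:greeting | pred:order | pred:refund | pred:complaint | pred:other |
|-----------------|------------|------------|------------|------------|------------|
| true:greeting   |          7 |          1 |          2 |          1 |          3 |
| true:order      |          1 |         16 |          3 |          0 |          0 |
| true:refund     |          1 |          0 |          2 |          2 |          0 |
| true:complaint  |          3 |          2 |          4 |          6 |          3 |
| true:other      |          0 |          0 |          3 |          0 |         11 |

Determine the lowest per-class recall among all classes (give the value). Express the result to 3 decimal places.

Per-class recall (TP/(TP+FN)):
  greeting: TP=7, FN=1+2+1+3=7 → 7/14 = 0.5000
  order: TP=16, FN=1+3+0+0=4 → 16/20 = 0.8000
  refund: TP=2, FN=1+0+2+0=3 → 2/5 = 0.4000
  complaint: TP=6, FN=3+2+4+3=12 → 6/18 = 0.3333
  other: TP=11, FN=0+0+3+0=3 → 11/14 = 0.7857
Lowest is class 'complaint' with recall = 0.333.

0.333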